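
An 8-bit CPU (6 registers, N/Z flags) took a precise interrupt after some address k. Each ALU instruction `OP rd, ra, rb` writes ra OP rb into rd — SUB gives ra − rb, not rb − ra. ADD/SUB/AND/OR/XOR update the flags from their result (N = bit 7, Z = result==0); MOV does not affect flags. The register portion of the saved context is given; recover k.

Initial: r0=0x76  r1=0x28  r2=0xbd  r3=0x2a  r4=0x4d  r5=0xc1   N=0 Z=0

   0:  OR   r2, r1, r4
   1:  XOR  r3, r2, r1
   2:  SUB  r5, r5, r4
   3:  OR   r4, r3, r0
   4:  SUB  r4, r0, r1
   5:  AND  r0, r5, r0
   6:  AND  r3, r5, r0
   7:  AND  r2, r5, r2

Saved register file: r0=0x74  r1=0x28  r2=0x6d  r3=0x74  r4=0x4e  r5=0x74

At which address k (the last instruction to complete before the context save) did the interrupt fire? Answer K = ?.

after  0: r0=0x76 r1=0x28 r2=0x6d r3=0x2a r4=0x4d r5=0xc1  N=0 Z=0
after  1: r0=0x76 r1=0x28 r2=0x6d r3=0x45 r4=0x4d r5=0xc1  N=0 Z=0
after  2: r0=0x76 r1=0x28 r2=0x6d r3=0x45 r4=0x4d r5=0x74  N=0 Z=0
after  3: r0=0x76 r1=0x28 r2=0x6d r3=0x45 r4=0x77 r5=0x74  N=0 Z=0
after  4: r0=0x76 r1=0x28 r2=0x6d r3=0x45 r4=0x4e r5=0x74  N=0 Z=0
after  5: r0=0x74 r1=0x28 r2=0x6d r3=0x45 r4=0x4e r5=0x74  N=0 Z=0
after  6: r0=0x74 r1=0x28 r2=0x6d r3=0x74 r4=0x4e r5=0x74  N=0 Z=0
-- IRQ taken; context saved, return-PC = 7 --

K = 6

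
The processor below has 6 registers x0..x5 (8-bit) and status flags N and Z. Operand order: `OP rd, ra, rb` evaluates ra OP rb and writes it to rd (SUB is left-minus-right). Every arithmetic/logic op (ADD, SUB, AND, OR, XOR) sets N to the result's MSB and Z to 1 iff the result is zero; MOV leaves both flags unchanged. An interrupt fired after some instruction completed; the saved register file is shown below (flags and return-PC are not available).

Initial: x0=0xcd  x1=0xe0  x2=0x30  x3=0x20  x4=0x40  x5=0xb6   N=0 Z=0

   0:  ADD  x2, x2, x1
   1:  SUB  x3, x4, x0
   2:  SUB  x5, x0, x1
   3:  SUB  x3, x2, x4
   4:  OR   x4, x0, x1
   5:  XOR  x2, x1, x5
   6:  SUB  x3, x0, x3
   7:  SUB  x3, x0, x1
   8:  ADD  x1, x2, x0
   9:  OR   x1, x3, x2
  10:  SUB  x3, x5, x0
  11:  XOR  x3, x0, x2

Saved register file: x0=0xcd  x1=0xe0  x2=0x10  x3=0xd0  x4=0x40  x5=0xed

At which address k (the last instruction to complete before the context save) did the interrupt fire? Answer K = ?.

K = 3

after  0: x0=0xcd x1=0xe0 x2=0x10 x3=0x20 x4=0x40 x5=0xb6  N=0 Z=0
after  1: x0=0xcd x1=0xe0 x2=0x10 x3=0x73 x4=0x40 x5=0xb6  N=0 Z=0
after  2: x0=0xcd x1=0xe0 x2=0x10 x3=0x73 x4=0x40 x5=0xed  N=1 Z=0
after  3: x0=0xcd x1=0xe0 x2=0x10 x3=0xd0 x4=0x40 x5=0xed  N=1 Z=0
-- IRQ taken; context saved, return-PC = 4 --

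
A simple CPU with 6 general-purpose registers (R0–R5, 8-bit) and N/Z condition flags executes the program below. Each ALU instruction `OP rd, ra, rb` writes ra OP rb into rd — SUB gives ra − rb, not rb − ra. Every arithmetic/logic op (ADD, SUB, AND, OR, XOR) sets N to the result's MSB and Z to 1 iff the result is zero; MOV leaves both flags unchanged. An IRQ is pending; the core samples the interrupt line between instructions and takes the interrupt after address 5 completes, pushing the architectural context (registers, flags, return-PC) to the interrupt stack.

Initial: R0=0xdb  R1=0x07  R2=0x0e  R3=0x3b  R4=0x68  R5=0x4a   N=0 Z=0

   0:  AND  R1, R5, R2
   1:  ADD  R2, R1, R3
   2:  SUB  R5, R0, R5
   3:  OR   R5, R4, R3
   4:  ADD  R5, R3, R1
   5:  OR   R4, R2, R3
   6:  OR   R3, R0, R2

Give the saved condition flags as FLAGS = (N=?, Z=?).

after  0: R0=0xdb R1=0x0a R2=0x0e R3=0x3b R4=0x68 R5=0x4a  N=0 Z=0
after  1: R0=0xdb R1=0x0a R2=0x45 R3=0x3b R4=0x68 R5=0x4a  N=0 Z=0
after  2: R0=0xdb R1=0x0a R2=0x45 R3=0x3b R4=0x68 R5=0x91  N=1 Z=0
after  3: R0=0xdb R1=0x0a R2=0x45 R3=0x3b R4=0x68 R5=0x7b  N=0 Z=0
after  4: R0=0xdb R1=0x0a R2=0x45 R3=0x3b R4=0x68 R5=0x45  N=0 Z=0
after  5: R0=0xdb R1=0x0a R2=0x45 R3=0x3b R4=0x7f R5=0x45  N=0 Z=0
-- IRQ taken; context saved, return-PC = 6 --

FLAGS = (N=0, Z=0)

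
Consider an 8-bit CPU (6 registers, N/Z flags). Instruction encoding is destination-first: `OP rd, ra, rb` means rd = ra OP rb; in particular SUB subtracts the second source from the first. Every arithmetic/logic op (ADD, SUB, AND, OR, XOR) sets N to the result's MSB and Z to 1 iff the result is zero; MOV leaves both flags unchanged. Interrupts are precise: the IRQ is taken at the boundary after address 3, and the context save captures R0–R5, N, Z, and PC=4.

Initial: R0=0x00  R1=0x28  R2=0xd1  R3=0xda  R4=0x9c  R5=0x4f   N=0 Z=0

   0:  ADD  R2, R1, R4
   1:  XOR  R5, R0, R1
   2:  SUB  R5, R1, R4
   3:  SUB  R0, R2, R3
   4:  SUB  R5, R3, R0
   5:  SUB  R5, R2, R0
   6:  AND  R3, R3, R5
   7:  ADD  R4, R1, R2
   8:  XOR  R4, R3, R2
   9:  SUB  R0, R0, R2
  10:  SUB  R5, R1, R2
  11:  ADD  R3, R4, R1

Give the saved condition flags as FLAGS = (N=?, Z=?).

after  0: R0=0x00 R1=0x28 R2=0xc4 R3=0xda R4=0x9c R5=0x4f  N=1 Z=0
after  1: R0=0x00 R1=0x28 R2=0xc4 R3=0xda R4=0x9c R5=0x28  N=0 Z=0
after  2: R0=0x00 R1=0x28 R2=0xc4 R3=0xda R4=0x9c R5=0x8c  N=1 Z=0
after  3: R0=0xea R1=0x28 R2=0xc4 R3=0xda R4=0x9c R5=0x8c  N=1 Z=0
-- IRQ taken; context saved, return-PC = 4 --

FLAGS = (N=1, Z=0)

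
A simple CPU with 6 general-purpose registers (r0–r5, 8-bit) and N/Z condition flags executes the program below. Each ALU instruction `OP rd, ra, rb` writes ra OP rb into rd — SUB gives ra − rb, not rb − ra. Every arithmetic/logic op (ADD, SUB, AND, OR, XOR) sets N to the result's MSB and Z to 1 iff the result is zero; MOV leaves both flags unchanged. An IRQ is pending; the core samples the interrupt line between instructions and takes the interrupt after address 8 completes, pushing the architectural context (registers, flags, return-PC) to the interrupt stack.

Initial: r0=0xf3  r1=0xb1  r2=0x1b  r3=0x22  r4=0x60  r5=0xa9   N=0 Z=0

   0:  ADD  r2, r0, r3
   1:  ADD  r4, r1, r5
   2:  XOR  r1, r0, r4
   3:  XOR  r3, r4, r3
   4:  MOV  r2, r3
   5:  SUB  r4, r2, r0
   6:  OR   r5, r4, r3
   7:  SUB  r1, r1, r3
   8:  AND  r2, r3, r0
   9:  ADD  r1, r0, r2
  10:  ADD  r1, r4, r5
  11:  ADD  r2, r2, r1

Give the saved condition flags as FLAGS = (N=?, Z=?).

FLAGS = (N=0, Z=0)

after  0: r0=0xf3 r1=0xb1 r2=0x15 r3=0x22 r4=0x60 r5=0xa9  N=0 Z=0
after  1: r0=0xf3 r1=0xb1 r2=0x15 r3=0x22 r4=0x5a r5=0xa9  N=0 Z=0
after  2: r0=0xf3 r1=0xa9 r2=0x15 r3=0x22 r4=0x5a r5=0xa9  N=1 Z=0
after  3: r0=0xf3 r1=0xa9 r2=0x15 r3=0x78 r4=0x5a r5=0xa9  N=0 Z=0
after  4: r0=0xf3 r1=0xa9 r2=0x78 r3=0x78 r4=0x5a r5=0xa9  N=0 Z=0
after  5: r0=0xf3 r1=0xa9 r2=0x78 r3=0x78 r4=0x85 r5=0xa9  N=1 Z=0
after  6: r0=0xf3 r1=0xa9 r2=0x78 r3=0x78 r4=0x85 r5=0xfd  N=1 Z=0
after  7: r0=0xf3 r1=0x31 r2=0x78 r3=0x78 r4=0x85 r5=0xfd  N=0 Z=0
after  8: r0=0xf3 r1=0x31 r2=0x70 r3=0x78 r4=0x85 r5=0xfd  N=0 Z=0
-- IRQ taken; context saved, return-PC = 9 --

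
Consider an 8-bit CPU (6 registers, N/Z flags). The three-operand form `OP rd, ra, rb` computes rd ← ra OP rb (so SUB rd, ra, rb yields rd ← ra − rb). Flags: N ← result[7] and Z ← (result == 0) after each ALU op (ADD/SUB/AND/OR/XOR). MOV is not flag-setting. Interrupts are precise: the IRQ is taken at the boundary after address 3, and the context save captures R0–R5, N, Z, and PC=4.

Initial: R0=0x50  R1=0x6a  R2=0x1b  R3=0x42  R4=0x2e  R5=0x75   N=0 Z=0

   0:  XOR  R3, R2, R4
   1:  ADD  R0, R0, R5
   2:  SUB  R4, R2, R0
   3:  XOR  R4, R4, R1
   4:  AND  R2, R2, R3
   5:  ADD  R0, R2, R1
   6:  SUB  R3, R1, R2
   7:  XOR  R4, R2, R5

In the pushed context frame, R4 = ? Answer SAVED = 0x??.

SAVED = 0x3c

after  0: R0=0x50 R1=0x6a R2=0x1b R3=0x35 R4=0x2e R5=0x75  N=0 Z=0
after  1: R0=0xc5 R1=0x6a R2=0x1b R3=0x35 R4=0x2e R5=0x75  N=1 Z=0
after  2: R0=0xc5 R1=0x6a R2=0x1b R3=0x35 R4=0x56 R5=0x75  N=0 Z=0
after  3: R0=0xc5 R1=0x6a R2=0x1b R3=0x35 R4=0x3c R5=0x75  N=0 Z=0
-- IRQ taken; context saved, return-PC = 4 --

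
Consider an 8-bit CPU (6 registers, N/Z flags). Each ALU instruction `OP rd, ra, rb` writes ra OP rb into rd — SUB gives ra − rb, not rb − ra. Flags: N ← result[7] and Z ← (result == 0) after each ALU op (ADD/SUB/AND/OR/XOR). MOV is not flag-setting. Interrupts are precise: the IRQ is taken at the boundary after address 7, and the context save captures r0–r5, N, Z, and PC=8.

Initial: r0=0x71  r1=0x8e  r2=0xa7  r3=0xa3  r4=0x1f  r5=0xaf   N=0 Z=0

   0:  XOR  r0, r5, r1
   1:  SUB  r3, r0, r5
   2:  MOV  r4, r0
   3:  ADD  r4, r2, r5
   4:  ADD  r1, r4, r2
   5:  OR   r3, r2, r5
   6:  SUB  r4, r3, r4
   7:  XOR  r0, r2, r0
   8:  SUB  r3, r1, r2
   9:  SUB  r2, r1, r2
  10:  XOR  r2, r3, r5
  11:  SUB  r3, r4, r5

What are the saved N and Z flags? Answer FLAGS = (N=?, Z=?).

after  0: r0=0x21 r1=0x8e r2=0xa7 r3=0xa3 r4=0x1f r5=0xaf  N=0 Z=0
after  1: r0=0x21 r1=0x8e r2=0xa7 r3=0x72 r4=0x1f r5=0xaf  N=0 Z=0
after  2: r0=0x21 r1=0x8e r2=0xa7 r3=0x72 r4=0x21 r5=0xaf  N=0 Z=0
after  3: r0=0x21 r1=0x8e r2=0xa7 r3=0x72 r4=0x56 r5=0xaf  N=0 Z=0
after  4: r0=0x21 r1=0xfd r2=0xa7 r3=0x72 r4=0x56 r5=0xaf  N=1 Z=0
after  5: r0=0x21 r1=0xfd r2=0xa7 r3=0xaf r4=0x56 r5=0xaf  N=1 Z=0
after  6: r0=0x21 r1=0xfd r2=0xa7 r3=0xaf r4=0x59 r5=0xaf  N=0 Z=0
after  7: r0=0x86 r1=0xfd r2=0xa7 r3=0xaf r4=0x59 r5=0xaf  N=1 Z=0
-- IRQ taken; context saved, return-PC = 8 --

FLAGS = (N=1, Z=0)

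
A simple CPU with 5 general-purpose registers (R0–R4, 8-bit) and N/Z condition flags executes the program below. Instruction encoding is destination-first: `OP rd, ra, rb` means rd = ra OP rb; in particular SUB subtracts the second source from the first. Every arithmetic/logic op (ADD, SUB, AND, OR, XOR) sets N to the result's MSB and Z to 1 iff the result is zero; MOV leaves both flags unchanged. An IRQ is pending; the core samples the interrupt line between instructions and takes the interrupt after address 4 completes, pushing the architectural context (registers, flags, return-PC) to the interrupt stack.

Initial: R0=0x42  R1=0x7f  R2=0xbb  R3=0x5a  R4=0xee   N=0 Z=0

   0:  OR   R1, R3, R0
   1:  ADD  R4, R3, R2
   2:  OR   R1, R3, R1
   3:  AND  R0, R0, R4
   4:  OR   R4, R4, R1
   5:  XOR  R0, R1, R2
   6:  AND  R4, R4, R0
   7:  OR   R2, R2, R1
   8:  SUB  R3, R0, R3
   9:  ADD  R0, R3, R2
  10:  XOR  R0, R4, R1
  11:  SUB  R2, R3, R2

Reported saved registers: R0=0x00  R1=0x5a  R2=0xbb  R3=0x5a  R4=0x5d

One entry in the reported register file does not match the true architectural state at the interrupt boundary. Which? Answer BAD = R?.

after  0: R0=0x42 R1=0x5a R2=0xbb R3=0x5a R4=0xee  N=0 Z=0
after  1: R0=0x42 R1=0x5a R2=0xbb R3=0x5a R4=0x15  N=0 Z=0
after  2: R0=0x42 R1=0x5a R2=0xbb R3=0x5a R4=0x15  N=0 Z=0
after  3: R0=0x00 R1=0x5a R2=0xbb R3=0x5a R4=0x15  N=0 Z=1
after  4: R0=0x00 R1=0x5a R2=0xbb R3=0x5a R4=0x5f  N=0 Z=0
-- IRQ taken; context saved, return-PC = 5 --
mismatch: R4: reported 0x5d vs actual 0x5f

BAD = R4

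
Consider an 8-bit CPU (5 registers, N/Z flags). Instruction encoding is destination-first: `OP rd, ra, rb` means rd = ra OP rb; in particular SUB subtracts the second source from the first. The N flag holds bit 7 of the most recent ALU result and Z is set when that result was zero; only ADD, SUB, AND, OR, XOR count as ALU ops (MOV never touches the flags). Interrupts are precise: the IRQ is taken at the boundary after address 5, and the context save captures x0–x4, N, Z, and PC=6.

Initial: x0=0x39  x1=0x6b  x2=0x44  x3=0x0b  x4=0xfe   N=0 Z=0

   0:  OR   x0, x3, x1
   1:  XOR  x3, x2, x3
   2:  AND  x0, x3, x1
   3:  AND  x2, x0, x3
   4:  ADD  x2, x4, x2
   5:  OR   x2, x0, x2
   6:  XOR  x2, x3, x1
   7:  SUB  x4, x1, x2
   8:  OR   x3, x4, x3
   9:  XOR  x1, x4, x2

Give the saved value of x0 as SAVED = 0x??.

SAVED = 0x4b

after  0: x0=0x6b x1=0x6b x2=0x44 x3=0x0b x4=0xfe  N=0 Z=0
after  1: x0=0x6b x1=0x6b x2=0x44 x3=0x4f x4=0xfe  N=0 Z=0
after  2: x0=0x4b x1=0x6b x2=0x44 x3=0x4f x4=0xfe  N=0 Z=0
after  3: x0=0x4b x1=0x6b x2=0x4b x3=0x4f x4=0xfe  N=0 Z=0
after  4: x0=0x4b x1=0x6b x2=0x49 x3=0x4f x4=0xfe  N=0 Z=0
after  5: x0=0x4b x1=0x6b x2=0x4b x3=0x4f x4=0xfe  N=0 Z=0
-- IRQ taken; context saved, return-PC = 6 --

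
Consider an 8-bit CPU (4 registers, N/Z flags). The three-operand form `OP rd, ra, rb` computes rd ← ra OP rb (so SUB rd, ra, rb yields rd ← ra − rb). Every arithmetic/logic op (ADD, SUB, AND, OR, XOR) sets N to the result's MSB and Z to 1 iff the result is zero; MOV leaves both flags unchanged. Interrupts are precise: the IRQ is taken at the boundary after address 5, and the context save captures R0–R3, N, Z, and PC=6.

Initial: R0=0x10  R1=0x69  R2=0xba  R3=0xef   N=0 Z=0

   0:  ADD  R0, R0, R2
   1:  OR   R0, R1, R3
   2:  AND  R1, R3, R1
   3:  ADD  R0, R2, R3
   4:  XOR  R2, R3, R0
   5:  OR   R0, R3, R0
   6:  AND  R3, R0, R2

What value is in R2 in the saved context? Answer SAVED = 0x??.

SAVED = 0x46

after  0: R0=0xca R1=0x69 R2=0xba R3=0xef  N=1 Z=0
after  1: R0=0xef R1=0x69 R2=0xba R3=0xef  N=1 Z=0
after  2: R0=0xef R1=0x69 R2=0xba R3=0xef  N=0 Z=0
after  3: R0=0xa9 R1=0x69 R2=0xba R3=0xef  N=1 Z=0
after  4: R0=0xa9 R1=0x69 R2=0x46 R3=0xef  N=0 Z=0
after  5: R0=0xef R1=0x69 R2=0x46 R3=0xef  N=1 Z=0
-- IRQ taken; context saved, return-PC = 6 --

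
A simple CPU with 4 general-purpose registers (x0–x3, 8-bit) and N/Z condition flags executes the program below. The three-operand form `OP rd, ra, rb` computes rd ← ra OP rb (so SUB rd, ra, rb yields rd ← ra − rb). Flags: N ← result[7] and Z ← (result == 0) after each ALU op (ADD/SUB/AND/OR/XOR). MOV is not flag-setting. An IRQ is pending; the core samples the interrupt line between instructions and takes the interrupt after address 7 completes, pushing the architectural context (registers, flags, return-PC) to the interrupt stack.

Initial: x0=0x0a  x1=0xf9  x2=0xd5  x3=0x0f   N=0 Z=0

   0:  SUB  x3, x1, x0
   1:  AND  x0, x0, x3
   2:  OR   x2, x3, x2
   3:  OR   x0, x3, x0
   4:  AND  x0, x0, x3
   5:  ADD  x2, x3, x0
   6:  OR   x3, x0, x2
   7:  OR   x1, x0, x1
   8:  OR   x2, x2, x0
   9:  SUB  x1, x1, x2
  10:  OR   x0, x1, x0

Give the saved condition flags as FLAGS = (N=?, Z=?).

after  0: x0=0x0a x1=0xf9 x2=0xd5 x3=0xef  N=1 Z=0
after  1: x0=0x0a x1=0xf9 x2=0xd5 x3=0xef  N=0 Z=0
after  2: x0=0x0a x1=0xf9 x2=0xff x3=0xef  N=1 Z=0
after  3: x0=0xef x1=0xf9 x2=0xff x3=0xef  N=1 Z=0
after  4: x0=0xef x1=0xf9 x2=0xff x3=0xef  N=1 Z=0
after  5: x0=0xef x1=0xf9 x2=0xde x3=0xef  N=1 Z=0
after  6: x0=0xef x1=0xf9 x2=0xde x3=0xff  N=1 Z=0
after  7: x0=0xef x1=0xff x2=0xde x3=0xff  N=1 Z=0
-- IRQ taken; context saved, return-PC = 8 --

FLAGS = (N=1, Z=0)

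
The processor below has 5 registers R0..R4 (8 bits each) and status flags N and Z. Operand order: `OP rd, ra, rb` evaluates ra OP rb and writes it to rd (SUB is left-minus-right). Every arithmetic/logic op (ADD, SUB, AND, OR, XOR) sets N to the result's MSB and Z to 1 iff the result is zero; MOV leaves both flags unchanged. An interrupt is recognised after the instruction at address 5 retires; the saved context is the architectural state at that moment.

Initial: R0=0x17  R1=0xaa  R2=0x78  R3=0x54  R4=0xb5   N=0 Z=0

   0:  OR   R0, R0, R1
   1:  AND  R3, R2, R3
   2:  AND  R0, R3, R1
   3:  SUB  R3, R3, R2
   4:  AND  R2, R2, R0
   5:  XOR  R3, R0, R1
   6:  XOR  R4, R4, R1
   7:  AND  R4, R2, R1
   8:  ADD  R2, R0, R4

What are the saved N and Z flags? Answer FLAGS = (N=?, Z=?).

after  0: R0=0xbf R1=0xaa R2=0x78 R3=0x54 R4=0xb5  N=1 Z=0
after  1: R0=0xbf R1=0xaa R2=0x78 R3=0x50 R4=0xb5  N=0 Z=0
after  2: R0=0x00 R1=0xaa R2=0x78 R3=0x50 R4=0xb5  N=0 Z=1
after  3: R0=0x00 R1=0xaa R2=0x78 R3=0xd8 R4=0xb5  N=1 Z=0
after  4: R0=0x00 R1=0xaa R2=0x00 R3=0xd8 R4=0xb5  N=0 Z=1
after  5: R0=0x00 R1=0xaa R2=0x00 R3=0xaa R4=0xb5  N=1 Z=0
-- IRQ taken; context saved, return-PC = 6 --

FLAGS = (N=1, Z=0)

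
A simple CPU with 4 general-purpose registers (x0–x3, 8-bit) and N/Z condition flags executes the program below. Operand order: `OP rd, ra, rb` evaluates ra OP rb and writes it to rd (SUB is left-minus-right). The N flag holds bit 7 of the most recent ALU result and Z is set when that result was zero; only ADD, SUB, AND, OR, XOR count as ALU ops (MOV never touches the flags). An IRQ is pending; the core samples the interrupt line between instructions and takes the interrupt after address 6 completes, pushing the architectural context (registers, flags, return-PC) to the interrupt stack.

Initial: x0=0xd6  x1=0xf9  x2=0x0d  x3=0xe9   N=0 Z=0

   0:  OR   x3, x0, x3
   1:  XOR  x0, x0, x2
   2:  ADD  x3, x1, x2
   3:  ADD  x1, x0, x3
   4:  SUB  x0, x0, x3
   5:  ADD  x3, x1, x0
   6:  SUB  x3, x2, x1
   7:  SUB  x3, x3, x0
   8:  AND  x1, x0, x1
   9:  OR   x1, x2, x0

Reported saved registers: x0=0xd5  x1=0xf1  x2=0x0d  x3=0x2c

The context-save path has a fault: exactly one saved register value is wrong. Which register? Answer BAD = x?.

BAD = x1

after  0: x0=0xd6 x1=0xf9 x2=0x0d x3=0xff  N=1 Z=0
after  1: x0=0xdb x1=0xf9 x2=0x0d x3=0xff  N=1 Z=0
after  2: x0=0xdb x1=0xf9 x2=0x0d x3=0x06  N=0 Z=0
after  3: x0=0xdb x1=0xe1 x2=0x0d x3=0x06  N=1 Z=0
after  4: x0=0xd5 x1=0xe1 x2=0x0d x3=0x06  N=1 Z=0
after  5: x0=0xd5 x1=0xe1 x2=0x0d x3=0xb6  N=1 Z=0
after  6: x0=0xd5 x1=0xe1 x2=0x0d x3=0x2c  N=0 Z=0
-- IRQ taken; context saved, return-PC = 7 --
mismatch: x1: reported 0xf1 vs actual 0xe1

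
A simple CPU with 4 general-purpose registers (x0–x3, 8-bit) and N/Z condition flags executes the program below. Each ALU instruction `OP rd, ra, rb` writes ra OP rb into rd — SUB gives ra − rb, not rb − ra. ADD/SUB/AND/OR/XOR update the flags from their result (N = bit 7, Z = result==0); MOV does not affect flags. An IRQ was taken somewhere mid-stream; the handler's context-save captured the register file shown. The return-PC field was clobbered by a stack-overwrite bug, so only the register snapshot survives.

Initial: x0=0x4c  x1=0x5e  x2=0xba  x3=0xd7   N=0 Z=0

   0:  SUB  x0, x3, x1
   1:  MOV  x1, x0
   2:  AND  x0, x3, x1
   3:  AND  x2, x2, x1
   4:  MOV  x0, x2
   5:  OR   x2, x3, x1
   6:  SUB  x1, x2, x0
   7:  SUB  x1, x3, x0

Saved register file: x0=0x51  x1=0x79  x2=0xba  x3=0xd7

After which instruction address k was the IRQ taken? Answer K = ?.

after  0: x0=0x79 x1=0x5e x2=0xba x3=0xd7  N=0 Z=0
after  1: x0=0x79 x1=0x79 x2=0xba x3=0xd7  N=0 Z=0
after  2: x0=0x51 x1=0x79 x2=0xba x3=0xd7  N=0 Z=0
-- IRQ taken; context saved, return-PC = 3 --

K = 2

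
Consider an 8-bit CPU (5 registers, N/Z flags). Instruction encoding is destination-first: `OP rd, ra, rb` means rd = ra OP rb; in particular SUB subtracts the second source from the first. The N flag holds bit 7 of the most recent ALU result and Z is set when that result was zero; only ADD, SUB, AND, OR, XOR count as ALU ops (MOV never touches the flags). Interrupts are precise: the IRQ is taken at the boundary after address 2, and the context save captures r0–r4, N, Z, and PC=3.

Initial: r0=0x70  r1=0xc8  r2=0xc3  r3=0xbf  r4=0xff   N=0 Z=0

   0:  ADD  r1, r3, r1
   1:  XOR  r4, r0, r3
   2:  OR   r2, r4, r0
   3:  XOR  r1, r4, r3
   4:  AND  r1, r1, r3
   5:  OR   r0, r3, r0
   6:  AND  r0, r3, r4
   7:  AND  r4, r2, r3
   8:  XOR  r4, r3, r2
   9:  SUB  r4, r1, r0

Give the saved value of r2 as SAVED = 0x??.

after  0: r0=0x70 r1=0x87 r2=0xc3 r3=0xbf r4=0xff  N=1 Z=0
after  1: r0=0x70 r1=0x87 r2=0xc3 r3=0xbf r4=0xcf  N=1 Z=0
after  2: r0=0x70 r1=0x87 r2=0xff r3=0xbf r4=0xcf  N=1 Z=0
-- IRQ taken; context saved, return-PC = 3 --

SAVED = 0xff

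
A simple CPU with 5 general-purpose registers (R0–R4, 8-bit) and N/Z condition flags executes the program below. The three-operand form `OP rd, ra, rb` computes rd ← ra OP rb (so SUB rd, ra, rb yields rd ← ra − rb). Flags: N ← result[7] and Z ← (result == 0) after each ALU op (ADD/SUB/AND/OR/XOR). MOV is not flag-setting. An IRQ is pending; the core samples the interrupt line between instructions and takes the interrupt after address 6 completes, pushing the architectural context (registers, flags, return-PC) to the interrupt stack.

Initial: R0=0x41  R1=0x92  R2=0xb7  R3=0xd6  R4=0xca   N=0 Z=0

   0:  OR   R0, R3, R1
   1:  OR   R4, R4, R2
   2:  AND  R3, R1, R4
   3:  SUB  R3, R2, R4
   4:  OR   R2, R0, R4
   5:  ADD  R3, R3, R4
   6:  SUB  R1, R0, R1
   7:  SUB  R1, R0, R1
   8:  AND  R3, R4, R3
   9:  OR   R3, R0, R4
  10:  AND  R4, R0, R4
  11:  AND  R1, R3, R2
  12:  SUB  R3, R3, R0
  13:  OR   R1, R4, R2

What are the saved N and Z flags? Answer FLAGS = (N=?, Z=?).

FLAGS = (N=0, Z=0)

after  0: R0=0xd6 R1=0x92 R2=0xb7 R3=0xd6 R4=0xca  N=1 Z=0
after  1: R0=0xd6 R1=0x92 R2=0xb7 R3=0xd6 R4=0xff  N=1 Z=0
after  2: R0=0xd6 R1=0x92 R2=0xb7 R3=0x92 R4=0xff  N=1 Z=0
after  3: R0=0xd6 R1=0x92 R2=0xb7 R3=0xb8 R4=0xff  N=1 Z=0
after  4: R0=0xd6 R1=0x92 R2=0xff R3=0xb8 R4=0xff  N=1 Z=0
after  5: R0=0xd6 R1=0x92 R2=0xff R3=0xb7 R4=0xff  N=1 Z=0
after  6: R0=0xd6 R1=0x44 R2=0xff R3=0xb7 R4=0xff  N=0 Z=0
-- IRQ taken; context saved, return-PC = 7 --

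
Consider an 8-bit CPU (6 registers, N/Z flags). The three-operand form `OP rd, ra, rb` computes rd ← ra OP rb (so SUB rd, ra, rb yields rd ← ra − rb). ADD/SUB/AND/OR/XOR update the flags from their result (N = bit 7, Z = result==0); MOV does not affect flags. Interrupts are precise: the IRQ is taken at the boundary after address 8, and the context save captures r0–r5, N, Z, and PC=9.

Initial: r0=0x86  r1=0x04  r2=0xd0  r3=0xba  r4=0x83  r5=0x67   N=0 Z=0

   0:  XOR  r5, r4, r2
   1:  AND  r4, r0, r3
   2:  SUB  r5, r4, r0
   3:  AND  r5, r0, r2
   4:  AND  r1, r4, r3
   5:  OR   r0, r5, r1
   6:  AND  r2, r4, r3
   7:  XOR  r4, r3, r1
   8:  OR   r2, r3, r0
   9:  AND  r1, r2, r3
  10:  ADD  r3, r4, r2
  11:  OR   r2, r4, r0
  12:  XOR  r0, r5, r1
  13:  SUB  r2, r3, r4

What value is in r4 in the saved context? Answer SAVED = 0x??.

SAVED = 0x38

after  0: r0=0x86 r1=0x04 r2=0xd0 r3=0xba r4=0x83 r5=0x53  N=0 Z=0
after  1: r0=0x86 r1=0x04 r2=0xd0 r3=0xba r4=0x82 r5=0x53  N=1 Z=0
after  2: r0=0x86 r1=0x04 r2=0xd0 r3=0xba r4=0x82 r5=0xfc  N=1 Z=0
after  3: r0=0x86 r1=0x04 r2=0xd0 r3=0xba r4=0x82 r5=0x80  N=1 Z=0
after  4: r0=0x86 r1=0x82 r2=0xd0 r3=0xba r4=0x82 r5=0x80  N=1 Z=0
after  5: r0=0x82 r1=0x82 r2=0xd0 r3=0xba r4=0x82 r5=0x80  N=1 Z=0
after  6: r0=0x82 r1=0x82 r2=0x82 r3=0xba r4=0x82 r5=0x80  N=1 Z=0
after  7: r0=0x82 r1=0x82 r2=0x82 r3=0xba r4=0x38 r5=0x80  N=0 Z=0
after  8: r0=0x82 r1=0x82 r2=0xba r3=0xba r4=0x38 r5=0x80  N=1 Z=0
-- IRQ taken; context saved, return-PC = 9 --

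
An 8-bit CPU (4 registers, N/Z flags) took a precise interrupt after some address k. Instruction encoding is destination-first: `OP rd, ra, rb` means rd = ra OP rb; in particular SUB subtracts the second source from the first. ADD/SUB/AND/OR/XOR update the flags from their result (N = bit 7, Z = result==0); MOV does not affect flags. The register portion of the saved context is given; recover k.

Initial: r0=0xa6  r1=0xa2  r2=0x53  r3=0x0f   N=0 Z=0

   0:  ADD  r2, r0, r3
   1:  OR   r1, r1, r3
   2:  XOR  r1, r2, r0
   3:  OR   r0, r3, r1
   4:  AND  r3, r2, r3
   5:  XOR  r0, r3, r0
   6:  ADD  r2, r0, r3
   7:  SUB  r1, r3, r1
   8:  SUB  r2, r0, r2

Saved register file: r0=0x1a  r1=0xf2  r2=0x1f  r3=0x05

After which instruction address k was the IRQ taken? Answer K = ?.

after  0: r0=0xa6 r1=0xa2 r2=0xb5 r3=0x0f  N=1 Z=0
after  1: r0=0xa6 r1=0xaf r2=0xb5 r3=0x0f  N=1 Z=0
after  2: r0=0xa6 r1=0x13 r2=0xb5 r3=0x0f  N=0 Z=0
after  3: r0=0x1f r1=0x13 r2=0xb5 r3=0x0f  N=0 Z=0
after  4: r0=0x1f r1=0x13 r2=0xb5 r3=0x05  N=0 Z=0
after  5: r0=0x1a r1=0x13 r2=0xb5 r3=0x05  N=0 Z=0
after  6: r0=0x1a r1=0x13 r2=0x1f r3=0x05  N=0 Z=0
after  7: r0=0x1a r1=0xf2 r2=0x1f r3=0x05  N=1 Z=0
-- IRQ taken; context saved, return-PC = 8 --

K = 7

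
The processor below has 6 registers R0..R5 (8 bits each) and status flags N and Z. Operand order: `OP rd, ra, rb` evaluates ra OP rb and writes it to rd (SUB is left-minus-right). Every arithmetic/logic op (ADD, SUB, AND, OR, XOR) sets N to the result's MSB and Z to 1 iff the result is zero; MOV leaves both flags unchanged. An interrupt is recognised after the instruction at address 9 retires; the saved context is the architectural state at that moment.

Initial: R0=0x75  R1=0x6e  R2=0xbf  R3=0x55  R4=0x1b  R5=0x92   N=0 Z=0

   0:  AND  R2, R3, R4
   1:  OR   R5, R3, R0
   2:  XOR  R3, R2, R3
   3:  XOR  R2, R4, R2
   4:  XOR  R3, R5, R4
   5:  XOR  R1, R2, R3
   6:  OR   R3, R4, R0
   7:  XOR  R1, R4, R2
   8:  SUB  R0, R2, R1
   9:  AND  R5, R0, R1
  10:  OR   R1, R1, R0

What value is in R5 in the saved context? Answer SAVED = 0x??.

after  0: R0=0x75 R1=0x6e R2=0x11 R3=0x55 R4=0x1b R5=0x92  N=0 Z=0
after  1: R0=0x75 R1=0x6e R2=0x11 R3=0x55 R4=0x1b R5=0x75  N=0 Z=0
after  2: R0=0x75 R1=0x6e R2=0x11 R3=0x44 R4=0x1b R5=0x75  N=0 Z=0
after  3: R0=0x75 R1=0x6e R2=0x0a R3=0x44 R4=0x1b R5=0x75  N=0 Z=0
after  4: R0=0x75 R1=0x6e R2=0x0a R3=0x6e R4=0x1b R5=0x75  N=0 Z=0
after  5: R0=0x75 R1=0x64 R2=0x0a R3=0x6e R4=0x1b R5=0x75  N=0 Z=0
after  6: R0=0x75 R1=0x64 R2=0x0a R3=0x7f R4=0x1b R5=0x75  N=0 Z=0
after  7: R0=0x75 R1=0x11 R2=0x0a R3=0x7f R4=0x1b R5=0x75  N=0 Z=0
after  8: R0=0xf9 R1=0x11 R2=0x0a R3=0x7f R4=0x1b R5=0x75  N=1 Z=0
after  9: R0=0xf9 R1=0x11 R2=0x0a R3=0x7f R4=0x1b R5=0x11  N=0 Z=0
-- IRQ taken; context saved, return-PC = 10 --

SAVED = 0x11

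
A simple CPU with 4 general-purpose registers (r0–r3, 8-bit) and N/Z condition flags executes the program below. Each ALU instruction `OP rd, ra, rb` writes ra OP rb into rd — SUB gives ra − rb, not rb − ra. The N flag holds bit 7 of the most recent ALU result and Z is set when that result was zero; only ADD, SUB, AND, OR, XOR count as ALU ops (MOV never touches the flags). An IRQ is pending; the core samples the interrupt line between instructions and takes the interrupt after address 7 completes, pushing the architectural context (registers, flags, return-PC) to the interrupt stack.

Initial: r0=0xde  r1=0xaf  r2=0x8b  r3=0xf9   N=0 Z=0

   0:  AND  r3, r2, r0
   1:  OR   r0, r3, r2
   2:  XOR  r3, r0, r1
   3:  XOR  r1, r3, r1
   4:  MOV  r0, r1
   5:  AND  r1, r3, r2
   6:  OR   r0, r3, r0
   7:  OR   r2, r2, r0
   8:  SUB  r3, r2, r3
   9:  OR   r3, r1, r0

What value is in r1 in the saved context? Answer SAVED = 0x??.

SAVED = 0x00

after  0: r0=0xde r1=0xaf r2=0x8b r3=0x8a  N=1 Z=0
after  1: r0=0x8b r1=0xaf r2=0x8b r3=0x8a  N=1 Z=0
after  2: r0=0x8b r1=0xaf r2=0x8b r3=0x24  N=0 Z=0
after  3: r0=0x8b r1=0x8b r2=0x8b r3=0x24  N=1 Z=0
after  4: r0=0x8b r1=0x8b r2=0x8b r3=0x24  N=1 Z=0
after  5: r0=0x8b r1=0x00 r2=0x8b r3=0x24  N=0 Z=1
after  6: r0=0xaf r1=0x00 r2=0x8b r3=0x24  N=1 Z=0
after  7: r0=0xaf r1=0x00 r2=0xaf r3=0x24  N=1 Z=0
-- IRQ taken; context saved, return-PC = 8 --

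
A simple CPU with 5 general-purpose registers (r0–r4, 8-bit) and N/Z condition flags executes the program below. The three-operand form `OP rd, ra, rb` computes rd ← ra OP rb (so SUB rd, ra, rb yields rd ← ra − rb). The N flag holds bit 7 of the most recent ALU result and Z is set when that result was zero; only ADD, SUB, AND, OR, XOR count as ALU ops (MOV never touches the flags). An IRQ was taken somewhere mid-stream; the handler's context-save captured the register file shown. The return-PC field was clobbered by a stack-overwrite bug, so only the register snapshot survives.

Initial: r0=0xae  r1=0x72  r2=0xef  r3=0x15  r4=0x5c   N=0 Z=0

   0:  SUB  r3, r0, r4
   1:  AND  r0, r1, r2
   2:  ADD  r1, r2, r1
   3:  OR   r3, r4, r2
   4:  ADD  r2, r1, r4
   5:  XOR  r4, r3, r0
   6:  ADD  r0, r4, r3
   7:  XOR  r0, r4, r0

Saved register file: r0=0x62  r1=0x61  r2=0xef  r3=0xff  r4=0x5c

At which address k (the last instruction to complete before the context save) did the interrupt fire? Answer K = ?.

after  0: r0=0xae r1=0x72 r2=0xef r3=0x52 r4=0x5c  N=0 Z=0
after  1: r0=0x62 r1=0x72 r2=0xef r3=0x52 r4=0x5c  N=0 Z=0
after  2: r0=0x62 r1=0x61 r2=0xef r3=0x52 r4=0x5c  N=0 Z=0
after  3: r0=0x62 r1=0x61 r2=0xef r3=0xff r4=0x5c  N=1 Z=0
-- IRQ taken; context saved, return-PC = 4 --

K = 3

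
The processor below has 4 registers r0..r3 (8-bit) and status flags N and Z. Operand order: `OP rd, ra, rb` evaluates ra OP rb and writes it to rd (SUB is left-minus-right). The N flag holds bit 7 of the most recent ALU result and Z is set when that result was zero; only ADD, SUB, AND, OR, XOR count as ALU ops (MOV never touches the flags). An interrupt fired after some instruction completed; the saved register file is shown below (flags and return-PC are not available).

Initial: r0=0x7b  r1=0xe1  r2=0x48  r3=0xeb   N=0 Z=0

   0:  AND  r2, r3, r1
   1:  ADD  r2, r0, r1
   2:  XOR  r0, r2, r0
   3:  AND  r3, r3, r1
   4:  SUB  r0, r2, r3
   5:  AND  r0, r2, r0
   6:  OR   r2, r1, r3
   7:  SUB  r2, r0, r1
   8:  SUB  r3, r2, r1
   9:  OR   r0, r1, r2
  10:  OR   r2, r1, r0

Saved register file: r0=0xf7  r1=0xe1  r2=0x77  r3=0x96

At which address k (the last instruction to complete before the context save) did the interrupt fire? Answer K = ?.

after  0: r0=0x7b r1=0xe1 r2=0xe1 r3=0xeb  N=1 Z=0
after  1: r0=0x7b r1=0xe1 r2=0x5c r3=0xeb  N=0 Z=0
after  2: r0=0x27 r1=0xe1 r2=0x5c r3=0xeb  N=0 Z=0
after  3: r0=0x27 r1=0xe1 r2=0x5c r3=0xe1  N=1 Z=0
after  4: r0=0x7b r1=0xe1 r2=0x5c r3=0xe1  N=0 Z=0
after  5: r0=0x58 r1=0xe1 r2=0x5c r3=0xe1  N=0 Z=0
after  6: r0=0x58 r1=0xe1 r2=0xe1 r3=0xe1  N=1 Z=0
after  7: r0=0x58 r1=0xe1 r2=0x77 r3=0xe1  N=0 Z=0
after  8: r0=0x58 r1=0xe1 r2=0x77 r3=0x96  N=1 Z=0
after  9: r0=0xf7 r1=0xe1 r2=0x77 r3=0x96  N=1 Z=0
-- IRQ taken; context saved, return-PC = 10 --

K = 9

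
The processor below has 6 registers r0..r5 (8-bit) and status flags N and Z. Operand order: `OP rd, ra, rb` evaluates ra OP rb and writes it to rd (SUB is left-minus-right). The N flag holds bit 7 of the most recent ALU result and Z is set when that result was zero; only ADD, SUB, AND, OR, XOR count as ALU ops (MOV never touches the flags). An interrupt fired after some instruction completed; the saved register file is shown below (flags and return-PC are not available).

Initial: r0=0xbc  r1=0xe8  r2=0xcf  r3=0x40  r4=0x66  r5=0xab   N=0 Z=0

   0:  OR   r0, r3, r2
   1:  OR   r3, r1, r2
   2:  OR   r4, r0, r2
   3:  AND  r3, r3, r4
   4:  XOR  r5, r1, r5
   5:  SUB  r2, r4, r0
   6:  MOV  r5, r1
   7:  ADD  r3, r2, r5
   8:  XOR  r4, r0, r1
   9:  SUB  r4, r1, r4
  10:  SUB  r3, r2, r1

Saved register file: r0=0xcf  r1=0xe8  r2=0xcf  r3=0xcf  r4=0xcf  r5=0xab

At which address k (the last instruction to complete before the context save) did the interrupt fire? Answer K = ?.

K = 3

after  0: r0=0xcf r1=0xe8 r2=0xcf r3=0x40 r4=0x66 r5=0xab  N=1 Z=0
after  1: r0=0xcf r1=0xe8 r2=0xcf r3=0xef r4=0x66 r5=0xab  N=1 Z=0
after  2: r0=0xcf r1=0xe8 r2=0xcf r3=0xef r4=0xcf r5=0xab  N=1 Z=0
after  3: r0=0xcf r1=0xe8 r2=0xcf r3=0xcf r4=0xcf r5=0xab  N=1 Z=0
-- IRQ taken; context saved, return-PC = 4 --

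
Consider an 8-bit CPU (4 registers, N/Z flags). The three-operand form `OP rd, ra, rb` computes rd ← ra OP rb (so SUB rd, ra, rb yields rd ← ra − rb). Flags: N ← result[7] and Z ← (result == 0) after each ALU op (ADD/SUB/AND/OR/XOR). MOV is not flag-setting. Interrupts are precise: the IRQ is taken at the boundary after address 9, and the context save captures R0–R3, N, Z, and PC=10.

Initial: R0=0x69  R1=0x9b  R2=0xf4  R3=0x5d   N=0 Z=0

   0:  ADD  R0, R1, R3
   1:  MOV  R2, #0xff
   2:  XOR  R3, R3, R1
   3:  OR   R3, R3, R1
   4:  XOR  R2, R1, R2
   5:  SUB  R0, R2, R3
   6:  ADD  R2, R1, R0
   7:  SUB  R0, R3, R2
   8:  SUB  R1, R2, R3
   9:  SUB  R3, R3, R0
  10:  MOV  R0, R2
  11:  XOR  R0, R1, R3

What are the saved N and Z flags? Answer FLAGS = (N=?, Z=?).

after  0: R0=0xf8 R1=0x9b R2=0xf4 R3=0x5d  N=1 Z=0
after  1: R0=0xf8 R1=0x9b R2=0xff R3=0x5d  N=1 Z=0
after  2: R0=0xf8 R1=0x9b R2=0xff R3=0xc6  N=1 Z=0
after  3: R0=0xf8 R1=0x9b R2=0xff R3=0xdf  N=1 Z=0
after  4: R0=0xf8 R1=0x9b R2=0x64 R3=0xdf  N=0 Z=0
after  5: R0=0x85 R1=0x9b R2=0x64 R3=0xdf  N=1 Z=0
after  6: R0=0x85 R1=0x9b R2=0x20 R3=0xdf  N=0 Z=0
after  7: R0=0xbf R1=0x9b R2=0x20 R3=0xdf  N=1 Z=0
after  8: R0=0xbf R1=0x41 R2=0x20 R3=0xdf  N=0 Z=0
after  9: R0=0xbf R1=0x41 R2=0x20 R3=0x20  N=0 Z=0
-- IRQ taken; context saved, return-PC = 10 --

FLAGS = (N=0, Z=0)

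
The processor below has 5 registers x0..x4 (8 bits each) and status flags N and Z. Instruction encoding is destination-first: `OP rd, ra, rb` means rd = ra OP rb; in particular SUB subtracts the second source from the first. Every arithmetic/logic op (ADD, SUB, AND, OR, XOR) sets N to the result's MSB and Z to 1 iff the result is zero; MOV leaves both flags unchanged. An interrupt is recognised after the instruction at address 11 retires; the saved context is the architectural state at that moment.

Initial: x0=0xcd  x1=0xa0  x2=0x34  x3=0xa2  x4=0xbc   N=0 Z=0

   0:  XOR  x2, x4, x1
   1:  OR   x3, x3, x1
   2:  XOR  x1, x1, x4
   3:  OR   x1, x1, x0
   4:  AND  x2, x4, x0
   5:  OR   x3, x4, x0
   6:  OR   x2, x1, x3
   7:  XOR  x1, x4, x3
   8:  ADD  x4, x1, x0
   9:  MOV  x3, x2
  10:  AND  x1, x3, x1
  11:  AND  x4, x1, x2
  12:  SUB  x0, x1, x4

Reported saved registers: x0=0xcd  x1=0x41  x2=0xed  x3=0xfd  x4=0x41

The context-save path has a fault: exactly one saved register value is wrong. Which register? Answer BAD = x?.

after  0: x0=0xcd x1=0xa0 x2=0x1c x3=0xa2 x4=0xbc  N=0 Z=0
after  1: x0=0xcd x1=0xa0 x2=0x1c x3=0xa2 x4=0xbc  N=1 Z=0
after  2: x0=0xcd x1=0x1c x2=0x1c x3=0xa2 x4=0xbc  N=0 Z=0
after  3: x0=0xcd x1=0xdd x2=0x1c x3=0xa2 x4=0xbc  N=1 Z=0
after  4: x0=0xcd x1=0xdd x2=0x8c x3=0xa2 x4=0xbc  N=1 Z=0
after  5: x0=0xcd x1=0xdd x2=0x8c x3=0xfd x4=0xbc  N=1 Z=0
after  6: x0=0xcd x1=0xdd x2=0xfd x3=0xfd x4=0xbc  N=1 Z=0
after  7: x0=0xcd x1=0x41 x2=0xfd x3=0xfd x4=0xbc  N=0 Z=0
after  8: x0=0xcd x1=0x41 x2=0xfd x3=0xfd x4=0x0e  N=0 Z=0
after  9: x0=0xcd x1=0x41 x2=0xfd x3=0xfd x4=0x0e  N=0 Z=0
after 10: x0=0xcd x1=0x41 x2=0xfd x3=0xfd x4=0x0e  N=0 Z=0
after 11: x0=0xcd x1=0x41 x2=0xfd x3=0xfd x4=0x41  N=0 Z=0
-- IRQ taken; context saved, return-PC = 12 --
mismatch: x2: reported 0xed vs actual 0xfd

BAD = x2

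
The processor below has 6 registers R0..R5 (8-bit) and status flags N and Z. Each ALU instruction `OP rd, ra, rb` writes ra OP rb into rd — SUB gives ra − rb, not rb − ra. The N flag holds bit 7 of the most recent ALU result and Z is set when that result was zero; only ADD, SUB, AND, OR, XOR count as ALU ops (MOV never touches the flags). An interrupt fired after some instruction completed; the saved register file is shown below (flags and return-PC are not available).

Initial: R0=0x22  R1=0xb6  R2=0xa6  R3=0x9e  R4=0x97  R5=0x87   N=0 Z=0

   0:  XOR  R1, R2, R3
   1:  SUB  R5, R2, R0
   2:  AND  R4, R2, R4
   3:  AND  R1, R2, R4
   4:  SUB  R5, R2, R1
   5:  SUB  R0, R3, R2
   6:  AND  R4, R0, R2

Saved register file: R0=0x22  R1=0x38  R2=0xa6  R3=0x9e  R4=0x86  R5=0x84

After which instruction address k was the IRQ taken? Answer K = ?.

after  0: R0=0x22 R1=0x38 R2=0xa6 R3=0x9e R4=0x97 R5=0x87  N=0 Z=0
after  1: R0=0x22 R1=0x38 R2=0xa6 R3=0x9e R4=0x97 R5=0x84  N=1 Z=0
after  2: R0=0x22 R1=0x38 R2=0xa6 R3=0x9e R4=0x86 R5=0x84  N=1 Z=0
-- IRQ taken; context saved, return-PC = 3 --

K = 2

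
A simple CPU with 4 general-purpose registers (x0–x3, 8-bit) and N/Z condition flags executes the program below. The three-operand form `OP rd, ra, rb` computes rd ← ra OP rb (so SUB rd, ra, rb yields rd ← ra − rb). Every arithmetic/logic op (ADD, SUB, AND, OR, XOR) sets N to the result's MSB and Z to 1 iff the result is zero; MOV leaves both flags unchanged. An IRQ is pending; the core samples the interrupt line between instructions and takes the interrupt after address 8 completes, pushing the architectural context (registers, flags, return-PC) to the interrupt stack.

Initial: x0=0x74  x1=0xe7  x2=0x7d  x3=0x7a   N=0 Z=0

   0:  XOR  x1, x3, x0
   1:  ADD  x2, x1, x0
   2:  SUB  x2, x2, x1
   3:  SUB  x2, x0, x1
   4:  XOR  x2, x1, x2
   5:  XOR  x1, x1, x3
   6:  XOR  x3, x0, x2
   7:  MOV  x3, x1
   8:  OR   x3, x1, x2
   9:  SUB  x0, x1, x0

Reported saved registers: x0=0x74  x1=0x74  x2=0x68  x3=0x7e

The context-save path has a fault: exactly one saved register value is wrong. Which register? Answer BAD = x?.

after  0: x0=0x74 x1=0x0e x2=0x7d x3=0x7a  N=0 Z=0
after  1: x0=0x74 x1=0x0e x2=0x82 x3=0x7a  N=1 Z=0
after  2: x0=0x74 x1=0x0e x2=0x74 x3=0x7a  N=0 Z=0
after  3: x0=0x74 x1=0x0e x2=0x66 x3=0x7a  N=0 Z=0
after  4: x0=0x74 x1=0x0e x2=0x68 x3=0x7a  N=0 Z=0
after  5: x0=0x74 x1=0x74 x2=0x68 x3=0x7a  N=0 Z=0
after  6: x0=0x74 x1=0x74 x2=0x68 x3=0x1c  N=0 Z=0
after  7: x0=0x74 x1=0x74 x2=0x68 x3=0x74  N=0 Z=0
after  8: x0=0x74 x1=0x74 x2=0x68 x3=0x7c  N=0 Z=0
-- IRQ taken; context saved, return-PC = 9 --
mismatch: x3: reported 0x7e vs actual 0x7c

BAD = x3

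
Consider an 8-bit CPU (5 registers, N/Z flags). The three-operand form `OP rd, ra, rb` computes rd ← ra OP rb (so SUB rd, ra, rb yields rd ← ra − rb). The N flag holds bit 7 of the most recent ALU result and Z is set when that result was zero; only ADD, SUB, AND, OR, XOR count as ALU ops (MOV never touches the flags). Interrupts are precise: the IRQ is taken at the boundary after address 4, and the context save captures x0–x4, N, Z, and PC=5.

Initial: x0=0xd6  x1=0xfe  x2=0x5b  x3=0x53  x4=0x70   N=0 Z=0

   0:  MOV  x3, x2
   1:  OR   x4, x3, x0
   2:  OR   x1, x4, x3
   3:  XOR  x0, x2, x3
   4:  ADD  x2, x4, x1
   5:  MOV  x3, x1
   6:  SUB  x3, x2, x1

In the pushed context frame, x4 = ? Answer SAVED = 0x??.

after  0: x0=0xd6 x1=0xfe x2=0x5b x3=0x5b x4=0x70  N=0 Z=0
after  1: x0=0xd6 x1=0xfe x2=0x5b x3=0x5b x4=0xdf  N=1 Z=0
after  2: x0=0xd6 x1=0xdf x2=0x5b x3=0x5b x4=0xdf  N=1 Z=0
after  3: x0=0x00 x1=0xdf x2=0x5b x3=0x5b x4=0xdf  N=0 Z=1
after  4: x0=0x00 x1=0xdf x2=0xbe x3=0x5b x4=0xdf  N=1 Z=0
-- IRQ taken; context saved, return-PC = 5 --

SAVED = 0xdf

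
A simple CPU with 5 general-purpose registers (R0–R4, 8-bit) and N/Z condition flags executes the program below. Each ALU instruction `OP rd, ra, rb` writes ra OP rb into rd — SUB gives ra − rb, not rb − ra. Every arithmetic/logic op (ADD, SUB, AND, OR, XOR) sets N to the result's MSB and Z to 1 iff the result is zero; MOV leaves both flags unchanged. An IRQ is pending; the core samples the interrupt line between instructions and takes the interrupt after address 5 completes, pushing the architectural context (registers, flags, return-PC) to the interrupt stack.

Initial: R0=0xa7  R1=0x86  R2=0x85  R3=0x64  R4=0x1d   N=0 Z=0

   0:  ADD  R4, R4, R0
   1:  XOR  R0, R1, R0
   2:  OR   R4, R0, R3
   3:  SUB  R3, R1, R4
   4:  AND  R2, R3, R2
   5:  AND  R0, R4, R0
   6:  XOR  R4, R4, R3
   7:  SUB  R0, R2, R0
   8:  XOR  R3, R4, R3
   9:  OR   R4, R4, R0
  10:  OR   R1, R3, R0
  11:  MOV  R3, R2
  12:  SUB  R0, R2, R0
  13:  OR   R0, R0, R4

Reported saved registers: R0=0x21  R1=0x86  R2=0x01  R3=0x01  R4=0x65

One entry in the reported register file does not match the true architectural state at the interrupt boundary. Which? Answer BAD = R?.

BAD = R3

after  0: R0=0xa7 R1=0x86 R2=0x85 R3=0x64 R4=0xc4  N=1 Z=0
after  1: R0=0x21 R1=0x86 R2=0x85 R3=0x64 R4=0xc4  N=0 Z=0
after  2: R0=0x21 R1=0x86 R2=0x85 R3=0x64 R4=0x65  N=0 Z=0
after  3: R0=0x21 R1=0x86 R2=0x85 R3=0x21 R4=0x65  N=0 Z=0
after  4: R0=0x21 R1=0x86 R2=0x01 R3=0x21 R4=0x65  N=0 Z=0
after  5: R0=0x21 R1=0x86 R2=0x01 R3=0x21 R4=0x65  N=0 Z=0
-- IRQ taken; context saved, return-PC = 6 --
mismatch: R3: reported 0x01 vs actual 0x21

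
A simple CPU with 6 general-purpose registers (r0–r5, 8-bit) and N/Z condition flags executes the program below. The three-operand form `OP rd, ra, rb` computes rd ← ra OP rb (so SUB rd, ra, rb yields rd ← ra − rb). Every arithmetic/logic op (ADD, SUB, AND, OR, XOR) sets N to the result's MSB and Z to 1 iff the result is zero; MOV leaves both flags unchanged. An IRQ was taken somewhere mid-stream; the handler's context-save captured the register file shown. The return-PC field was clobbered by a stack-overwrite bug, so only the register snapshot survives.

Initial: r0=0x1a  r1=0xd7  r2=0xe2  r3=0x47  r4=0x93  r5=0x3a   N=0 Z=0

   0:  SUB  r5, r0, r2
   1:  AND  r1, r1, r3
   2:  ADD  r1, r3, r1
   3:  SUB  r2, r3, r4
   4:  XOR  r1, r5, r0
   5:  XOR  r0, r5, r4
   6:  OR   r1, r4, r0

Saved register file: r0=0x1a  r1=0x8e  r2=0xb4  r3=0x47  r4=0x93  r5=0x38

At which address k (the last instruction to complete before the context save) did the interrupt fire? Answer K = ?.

K = 3

after  0: r0=0x1a r1=0xd7 r2=0xe2 r3=0x47 r4=0x93 r5=0x38  N=0 Z=0
after  1: r0=0x1a r1=0x47 r2=0xe2 r3=0x47 r4=0x93 r5=0x38  N=0 Z=0
after  2: r0=0x1a r1=0x8e r2=0xe2 r3=0x47 r4=0x93 r5=0x38  N=1 Z=0
after  3: r0=0x1a r1=0x8e r2=0xb4 r3=0x47 r4=0x93 r5=0x38  N=1 Z=0
-- IRQ taken; context saved, return-PC = 4 --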